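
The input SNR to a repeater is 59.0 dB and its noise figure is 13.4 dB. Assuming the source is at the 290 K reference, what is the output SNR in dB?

By definition F = SNR_in/SNR_out, so in dB: SNR_out = SNR_in − NF
SNR_out = 59.0 − 13.4 = 45.6 dB

45.6 dB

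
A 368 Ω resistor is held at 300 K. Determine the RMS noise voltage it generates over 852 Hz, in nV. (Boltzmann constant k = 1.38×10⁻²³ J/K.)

72.1 nV

V_n = √(4kTRB)
4kTRB = 4 × 1.38×10⁻²³ × 300 × 3.68×10² × 8.52×10² = 5.19×10⁻¹⁵ V²
V_n = √(5.19×10⁻¹⁵) = 7.21×10⁻⁸ V = 72.1 nV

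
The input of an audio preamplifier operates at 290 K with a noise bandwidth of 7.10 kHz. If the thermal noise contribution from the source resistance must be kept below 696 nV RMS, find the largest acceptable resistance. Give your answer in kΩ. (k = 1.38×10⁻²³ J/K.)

Johnson–Nyquist: V_n = √(4kTRB) ⇒ R = V_n² / (4kTB)
4kTB = 4 × 1.38×10⁻²³ × 290 × 7.10×10³ = 1.14×10⁻¹⁶
R = (6.96×10⁻⁷)² / 1.14×10⁻¹⁶ = 4.26×10³ Ω = 4.26 kΩ

4.26 kΩ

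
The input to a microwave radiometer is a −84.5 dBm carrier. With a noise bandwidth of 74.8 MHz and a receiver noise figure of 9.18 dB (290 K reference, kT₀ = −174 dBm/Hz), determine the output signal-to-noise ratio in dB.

Noise floor: N = −174 + 10 log₁₀(B) + NF
10 log₁₀(7.48×10⁷) = 78.74 dB
N = −174 + 78.74 + 9.18 = −86.08 dBm
SNR = P_sig − N = −84.5 − (−86.08) = 1.58 dB → 1.6 dB

1.6 dB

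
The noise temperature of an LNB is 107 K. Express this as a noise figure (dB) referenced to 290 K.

F = 1 + T_e/T₀ = 1 + 107/290 = 1.36897
NF = 10 log₁₀(1.36897) = 1.36 dB

1.36 dB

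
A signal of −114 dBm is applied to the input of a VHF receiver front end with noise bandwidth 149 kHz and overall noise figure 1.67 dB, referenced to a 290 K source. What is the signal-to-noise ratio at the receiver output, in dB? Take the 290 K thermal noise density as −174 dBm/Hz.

6.6 dB

Noise floor: N = −174 + 10 log₁₀(B) + NF
10 log₁₀(1.49×10⁵) = 51.73 dB
N = −174 + 51.73 + 1.67 = −120.60 dBm
SNR = P_sig − N = −114 − (−120.60) = 6.60 dB → 6.6 dB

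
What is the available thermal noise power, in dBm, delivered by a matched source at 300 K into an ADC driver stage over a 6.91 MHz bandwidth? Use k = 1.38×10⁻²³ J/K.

P_n = kTB = 1.38×10⁻²³ × 300 × 6.91×10⁶ = 2.86×10⁻¹⁴ W
In dBm: 10 log₁₀(2.86×10⁻¹⁴ / 10⁻³) = −105.4 dBm

−105.4 dBm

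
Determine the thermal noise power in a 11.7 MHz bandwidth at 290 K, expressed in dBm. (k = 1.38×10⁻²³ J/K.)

−103.3 dBm

P_n = kTB = 1.38×10⁻²³ × 290 × 1.17×10⁷ = 4.68×10⁻¹⁴ W
In dBm: 10 log₁₀(4.68×10⁻¹⁴ / 10⁻³) = −103.3 dBm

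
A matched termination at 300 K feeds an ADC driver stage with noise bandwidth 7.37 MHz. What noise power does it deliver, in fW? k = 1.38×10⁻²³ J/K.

30.5 fW

P_n = kTB = 1.38×10⁻²³ × 300 × 7.37×10⁶ = 3.05×10⁻¹⁴ W = 30.5 fW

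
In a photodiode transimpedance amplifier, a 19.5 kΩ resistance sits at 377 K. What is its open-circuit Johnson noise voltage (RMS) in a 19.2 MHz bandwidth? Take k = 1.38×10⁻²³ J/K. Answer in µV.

V_n = √(4kTRB)
4kTRB = 4 × 1.38×10⁻²³ × 377 × 1.95×10⁴ × 1.92×10⁷ = 7.79×10⁻⁹ V²
V_n = √(7.79×10⁻⁹) = 8.83×10⁻⁵ V = 88.3 µV

88.3 µV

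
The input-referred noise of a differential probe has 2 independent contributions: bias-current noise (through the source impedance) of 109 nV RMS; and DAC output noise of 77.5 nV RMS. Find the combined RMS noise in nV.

Uncorrelated sources add in power (mean-square): V_tot = √(ΣV_i²)
V_tot = √[(1.09×10⁻⁷)² + (7.75×10⁻⁸)²] = 1.34×10⁻⁷ V = 134 nV

134 nV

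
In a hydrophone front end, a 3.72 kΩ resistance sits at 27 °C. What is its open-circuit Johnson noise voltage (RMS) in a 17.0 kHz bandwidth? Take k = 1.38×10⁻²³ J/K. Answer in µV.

1.02 µV

T = 27 °C + 273.15 = 300.15 K
V_n = √(4kTRB)
4kTRB = 4 × 1.38×10⁻²³ × 300.15 × 3.72×10³ × 1.70×10⁴ = 1.05×10⁻¹² V²
V_n = √(1.05×10⁻¹²) = 1.02×10⁻⁶ V = 1.02 µV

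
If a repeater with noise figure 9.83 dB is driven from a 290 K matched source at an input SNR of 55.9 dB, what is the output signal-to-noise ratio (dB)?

By definition F = SNR_in/SNR_out, so in dB: SNR_out = SNR_in − NF
SNR_out = 55.9 − 9.83 = 46.07 dB

46.07 dB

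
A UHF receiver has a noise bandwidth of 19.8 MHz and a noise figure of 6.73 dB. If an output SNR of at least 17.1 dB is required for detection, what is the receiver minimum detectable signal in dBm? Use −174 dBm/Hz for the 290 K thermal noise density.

−77.2 dBm

Sensitivity = −174 + 10 log₁₀(B) + NF + SNR_min
= −174 + 72.97 + 6.73 + 17.1
= −77.20 dBm → −77.2 dBm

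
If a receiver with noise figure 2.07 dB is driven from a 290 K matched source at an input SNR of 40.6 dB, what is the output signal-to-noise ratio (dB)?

38.53 dB

By definition F = SNR_in/SNR_out, so in dB: SNR_out = SNR_in − NF
SNR_out = 40.6 − 2.07 = 38.53 dB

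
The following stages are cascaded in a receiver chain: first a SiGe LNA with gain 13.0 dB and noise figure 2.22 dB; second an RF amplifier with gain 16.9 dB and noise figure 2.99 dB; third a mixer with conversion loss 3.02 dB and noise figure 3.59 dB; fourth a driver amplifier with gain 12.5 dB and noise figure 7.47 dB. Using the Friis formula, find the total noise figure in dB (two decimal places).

Convert to linear (a loss of L dB is a gain of −L dB): F_i = 10^(NF_i/10), G_i = 10^(G_i,dB/10)
  Stage 1: F_1 = 10^(2.22/10) = 1.667, G_1 = 10^(13.0/10) = 19.95
  Stage 2: F_2 = 10^(2.99/10) = 1.991, G_2 = 10^(16.9/10) = 48.98
  Stage 3: F_3 = 10^(3.59/10) = 2.286, G_3 = 10^(−3.02/10) = 0.4989
  Stage 4: F_4 = 10^(7.47/10) = 5.585, G_4 = 10^(12.5/10) = 17.78
Friis cascade:
  F = 1.667 + (1.991 − 1)/19.95 + (2.286 − 1)/977.2 + (5.585 − 1)/487.5 = 1.728
NF = 10 log₁₀(1.728) = 2.37 dB

2.37 dB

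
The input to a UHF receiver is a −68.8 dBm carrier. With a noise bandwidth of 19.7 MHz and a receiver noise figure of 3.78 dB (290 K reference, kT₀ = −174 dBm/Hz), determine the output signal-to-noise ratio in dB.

28.5 dB

Noise floor: N = −174 + 10 log₁₀(B) + NF
10 log₁₀(1.97×10⁷) = 72.94 dB
N = −174 + 72.94 + 3.78 = −97.28 dBm
SNR = P_sig − N = −68.8 − (−97.28) = 28.48 dB → 28.5 dB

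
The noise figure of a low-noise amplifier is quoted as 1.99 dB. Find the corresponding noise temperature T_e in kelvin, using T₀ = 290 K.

169 K

F = 10^(1.99/10) = 1.58125
T_e = (F − 1)·T₀ = (1.58125 − 1) × 290 = 169 K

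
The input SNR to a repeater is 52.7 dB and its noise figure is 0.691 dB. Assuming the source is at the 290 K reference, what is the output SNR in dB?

52.009 dB

By definition F = SNR_in/SNR_out, so in dB: SNR_out = SNR_in − NF
SNR_out = 52.7 − 0.691 = 52.009 dB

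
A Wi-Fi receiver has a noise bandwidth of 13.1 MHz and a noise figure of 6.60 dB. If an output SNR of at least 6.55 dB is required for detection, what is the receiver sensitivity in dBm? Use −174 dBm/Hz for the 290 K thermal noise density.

−89.7 dBm

Sensitivity = −174 + 10 log₁₀(B) + NF + SNR_min
= −174 + 71.17 + 6.60 + 6.55
= −89.68 dBm → −89.7 dBm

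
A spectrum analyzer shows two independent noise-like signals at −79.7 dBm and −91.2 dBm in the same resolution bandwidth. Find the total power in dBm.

Convert to linear, add, convert back:
P₁ = 1.07×10⁻¹¹ W, P₂ = 7.59×10⁻¹³ W
P_tot = 1.15×10⁻¹¹ W → 10 log₁₀(P_tot / 10⁻³) = −79.4 dBm

−79.4 dBm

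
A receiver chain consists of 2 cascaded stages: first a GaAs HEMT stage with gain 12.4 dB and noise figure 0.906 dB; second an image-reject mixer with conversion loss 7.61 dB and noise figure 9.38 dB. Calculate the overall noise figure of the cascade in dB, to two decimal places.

Convert to linear (a loss of L dB is a gain of −L dB): F_i = 10^(NF_i/10), G_i = 10^(G_i,dB/10)
  Stage 1: F_1 = 10^(0.906/10) = 1.232, G_1 = 10^(12.4/10) = 17.38
  Stage 2: F_2 = 10^(9.38/10) = 8.670, G_2 = 10^(−7.61/10) = 0.1734
Friis cascade:
  F = 1.232 + (8.670 − 1)/17.38 = 1.673
NF = 10 log₁₀(1.673) = 2.24 dB

2.24 dB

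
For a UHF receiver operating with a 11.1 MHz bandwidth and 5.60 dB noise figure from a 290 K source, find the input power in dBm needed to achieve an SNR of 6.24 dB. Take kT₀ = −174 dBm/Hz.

−91.7 dBm

Sensitivity = −174 + 10 log₁₀(B) + NF + SNR_min
= −174 + 70.45 + 5.60 + 6.24
= −91.71 dBm → −91.7 dBm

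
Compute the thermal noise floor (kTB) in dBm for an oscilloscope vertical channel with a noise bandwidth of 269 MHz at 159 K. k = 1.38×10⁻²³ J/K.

P_n = kTB = 1.38×10⁻²³ × 159 × 2.69×10⁸ = 5.90×10⁻¹³ W
In dBm: 10 log₁₀(5.90×10⁻¹³ / 10⁻³) = −92.3 dBm

−92.3 dBm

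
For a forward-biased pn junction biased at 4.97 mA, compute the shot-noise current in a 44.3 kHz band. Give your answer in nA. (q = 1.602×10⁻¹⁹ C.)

8.40 nA

I_n = √(2qI·B)
2qI·B = 2 × 1.602×10⁻¹⁹ × 4.97×10⁻³ × 4.43×10⁴ = 7.05×10⁻¹⁷ A²
I_n = √(7.05×10⁻¹⁷) = 8.40×10⁻⁹ A = 8.40 nA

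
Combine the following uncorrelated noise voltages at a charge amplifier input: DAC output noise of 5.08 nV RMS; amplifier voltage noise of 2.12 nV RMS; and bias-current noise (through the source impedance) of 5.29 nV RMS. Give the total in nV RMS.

Uncorrelated sources add in power (mean-square): V_tot = √(ΣV_i²)
V_tot = √[(5.08×10⁻⁹)² + (2.12×10⁻⁹)² + (5.29×10⁻⁹)²] = 7.63×10⁻⁹ V = 7.63 nV

7.63 nV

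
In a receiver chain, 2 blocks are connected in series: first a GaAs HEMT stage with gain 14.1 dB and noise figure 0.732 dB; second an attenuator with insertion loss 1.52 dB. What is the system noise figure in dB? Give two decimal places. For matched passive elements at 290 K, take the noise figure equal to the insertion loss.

Convert to linear (a loss of L dB is a gain of −L dB): F_i = 10^(NF_i/10), G_i = 10^(G_i,dB/10)
  Stage 1: F_1 = 10^(0.732/10) = 1.184, G_1 = 10^(14.1/10) = 25.70
  Stage 2: F_2 = 10^(1.52/10) = 1.419, G_2 = 10^(−1.52/10) = 0.7047
Friis cascade:
  F = 1.184 + (1.419 − 1)/25.70 = 1.200
NF = 10 log₁₀(1.200) = 0.79 dB

0.79 dB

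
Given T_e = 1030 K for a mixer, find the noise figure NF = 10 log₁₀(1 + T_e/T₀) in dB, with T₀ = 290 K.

F = 1 + T_e/T₀ = 1 + 1030/290 = 4.55172
NF = 10 log₁₀(4.55172) = 6.58 dB

6.58 dB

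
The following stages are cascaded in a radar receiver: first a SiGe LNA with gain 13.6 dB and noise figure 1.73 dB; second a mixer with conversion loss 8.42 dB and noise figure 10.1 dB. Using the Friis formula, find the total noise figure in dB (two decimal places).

2.77 dB

Convert to linear (a loss of L dB is a gain of −L dB): F_i = 10^(NF_i/10), G_i = 10^(G_i,dB/10)
  Stage 1: F_1 = 10^(1.73/10) = 1.489, G_1 = 10^(13.6/10) = 22.91
  Stage 2: F_2 = 10^(10.1/10) = 10.23, G_2 = 10^(−8.42/10) = 0.1439
Friis cascade:
  F = 1.489 + (10.23 − 1)/22.91 = 1.892
NF = 10 log₁₀(1.892) = 2.77 dB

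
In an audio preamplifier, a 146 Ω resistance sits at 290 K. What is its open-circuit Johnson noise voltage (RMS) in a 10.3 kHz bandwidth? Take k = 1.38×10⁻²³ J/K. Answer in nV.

V_n = √(4kTRB)
4kTRB = 4 × 1.38×10⁻²³ × 290 × 1.46×10² × 1.03×10⁴ = 2.41×10⁻¹⁴ V²
V_n = √(2.41×10⁻¹⁴) = 1.55×10⁻⁷ V = 155 nV

155 nV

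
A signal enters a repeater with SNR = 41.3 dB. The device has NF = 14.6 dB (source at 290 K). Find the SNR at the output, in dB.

26.7 dB

By definition F = SNR_in/SNR_out, so in dB: SNR_out = SNR_in − NF
SNR_out = 41.3 − 14.6 = 26.7 dB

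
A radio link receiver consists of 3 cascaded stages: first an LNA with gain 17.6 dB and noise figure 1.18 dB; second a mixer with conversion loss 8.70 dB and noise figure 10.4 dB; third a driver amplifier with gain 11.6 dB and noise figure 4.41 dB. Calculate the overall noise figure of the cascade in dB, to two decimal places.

2.34 dB

Convert to linear (a loss of L dB is a gain of −L dB): F_i = 10^(NF_i/10), G_i = 10^(G_i,dB/10)
  Stage 1: F_1 = 10^(1.18/10) = 1.312, G_1 = 10^(17.6/10) = 57.54
  Stage 2: F_2 = 10^(10.4/10) = 10.96, G_2 = 10^(−8.70/10) = 0.1349
  Stage 3: F_3 = 10^(4.41/10) = 2.761, G_3 = 10^(11.6/10) = 14.45
Friis cascade:
  F = 1.312 + (10.96 − 1)/57.54 + (2.761 − 1)/7.762 = 1.712
NF = 10 log₁₀(1.712) = 2.34 dB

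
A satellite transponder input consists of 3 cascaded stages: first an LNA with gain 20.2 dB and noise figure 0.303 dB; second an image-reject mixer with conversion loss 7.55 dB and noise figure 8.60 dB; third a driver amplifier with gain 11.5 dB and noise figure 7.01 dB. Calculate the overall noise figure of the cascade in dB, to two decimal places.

1.30 dB

Convert to linear (a loss of L dB is a gain of −L dB): F_i = 10^(NF_i/10), G_i = 10^(G_i,dB/10)
  Stage 1: F_1 = 10^(0.303/10) = 1.072, G_1 = 10^(20.2/10) = 104.7
  Stage 2: F_2 = 10^(8.60/10) = 7.244, G_2 = 10^(−7.55/10) = 0.1758
  Stage 3: F_3 = 10^(7.01/10) = 5.023, G_3 = 10^(11.5/10) = 14.13
Friis cascade:
  F = 1.072 + (7.244 − 1)/104.7 + (5.023 − 1)/18.41 = 1.350
NF = 10 log₁₀(1.350) = 1.30 dB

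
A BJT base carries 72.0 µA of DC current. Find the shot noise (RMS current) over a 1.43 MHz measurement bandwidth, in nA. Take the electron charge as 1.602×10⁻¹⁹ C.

I_n = √(2qI·B)
2qI·B = 2 × 1.602×10⁻¹⁹ × 7.20×10⁻⁵ × 1.43×10⁶ = 3.30×10⁻¹⁷ A²
I_n = √(3.30×10⁻¹⁷) = 5.74×10⁻⁹ A = 5.74 nA

5.74 nA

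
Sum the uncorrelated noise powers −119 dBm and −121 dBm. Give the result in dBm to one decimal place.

−116.9 dBm

Convert to linear, add, convert back:
P₁ = 1.26×10⁻¹⁵ W, P₂ = 7.94×10⁻¹⁶ W
P_tot = 2.05×10⁻¹⁵ W → 10 log₁₀(P_tot / 10⁻³) = −116.9 dBm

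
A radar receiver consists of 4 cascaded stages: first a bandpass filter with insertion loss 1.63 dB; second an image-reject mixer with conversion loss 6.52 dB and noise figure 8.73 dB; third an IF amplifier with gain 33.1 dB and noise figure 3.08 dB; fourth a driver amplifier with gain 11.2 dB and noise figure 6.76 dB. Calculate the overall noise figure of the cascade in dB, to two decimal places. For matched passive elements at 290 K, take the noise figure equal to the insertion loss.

12.46 dB

Convert to linear (a loss of L dB is a gain of −L dB): F_i = 10^(NF_i/10), G_i = 10^(G_i,dB/10)
  Stage 1: F_1 = 10^(1.63/10) = 1.455, G_1 = 10^(−1.63/10) = 0.6871
  Stage 2: F_2 = 10^(8.73/10) = 7.464, G_2 = 10^(−6.52/10) = 0.2228
  Stage 3: F_3 = 10^(3.08/10) = 2.032, G_3 = 10^(33.1/10) = 2042
  Stage 4: F_4 = 10^(6.76/10) = 4.742, G_4 = 10^(11.2/10) = 13.18
Friis cascade:
  F = 1.455 + (7.464 − 1)/0.6871 + (2.032 − 1)/0.1531 + (4.742 − 1)/312.6 = 17.62
NF = 10 log₁₀(17.62) = 12.46 dB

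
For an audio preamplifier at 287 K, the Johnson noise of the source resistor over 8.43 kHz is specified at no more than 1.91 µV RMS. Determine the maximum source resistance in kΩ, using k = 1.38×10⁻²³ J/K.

27.3 kΩ

Johnson–Nyquist: V_n = √(4kTRB) ⇒ R = V_n² / (4kTB)
4kTB = 4 × 1.38×10⁻²³ × 287 × 8.43×10³ = 1.34×10⁻¹⁶
R = (1.91×10⁻⁶)² / 1.34×10⁻¹⁶ = 2.73×10⁴ Ω = 27.3 kΩ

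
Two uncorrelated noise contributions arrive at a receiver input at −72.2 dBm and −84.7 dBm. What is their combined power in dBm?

Convert to linear, add, convert back:
P₁ = 6.03×10⁻¹¹ W, P₂ = 3.39×10⁻¹² W
P_tot = 6.36×10⁻¹¹ W → 10 log₁₀(P_tot / 10⁻³) = −72.0 dBm

−72.0 dBm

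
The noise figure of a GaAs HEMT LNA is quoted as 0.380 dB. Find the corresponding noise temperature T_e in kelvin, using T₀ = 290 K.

F = 10^(0.380/10) = 1.09144
T_e = (F − 1)·T₀ = (1.09144 − 1) × 290 = 26.5 K

26.5 K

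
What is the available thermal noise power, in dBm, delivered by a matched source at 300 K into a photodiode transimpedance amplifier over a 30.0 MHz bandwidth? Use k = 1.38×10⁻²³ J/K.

P_n = kTB = 1.38×10⁻²³ × 300 × 3.00×10⁷ = 1.24×10⁻¹³ W
In dBm: 10 log₁₀(1.24×10⁻¹³ / 10⁻³) = −99.1 dBm

−99.1 dBm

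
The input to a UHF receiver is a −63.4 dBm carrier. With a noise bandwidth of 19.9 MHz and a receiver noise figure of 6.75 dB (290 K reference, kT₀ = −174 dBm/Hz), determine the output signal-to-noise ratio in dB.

30.9 dB

Noise floor: N = −174 + 10 log₁₀(B) + NF
10 log₁₀(1.99×10⁷) = 72.99 dB
N = −174 + 72.99 + 6.75 = −94.26 dBm
SNR = P_sig − N = −63.4 − (−94.26) = 30.86 dB → 30.9 dB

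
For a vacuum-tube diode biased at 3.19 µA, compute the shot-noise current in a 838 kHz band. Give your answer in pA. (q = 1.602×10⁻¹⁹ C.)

I_n = √(2qI·B)
2qI·B = 2 × 1.602×10⁻¹⁹ × 3.19×10⁻⁶ × 8.38×10⁵ = 8.56×10⁻¹⁹ A²
I_n = √(8.56×10⁻¹⁹) = 9.25×10⁻¹⁰ A = 925 pA

925 pA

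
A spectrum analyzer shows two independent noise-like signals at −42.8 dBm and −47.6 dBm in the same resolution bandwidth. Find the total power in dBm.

−41.6 dBm

Convert to linear, add, convert back:
P₁ = 5.25×10⁻⁸ W, P₂ = 1.74×10⁻⁸ W
P_tot = 6.99×10⁻⁸ W → 10 log₁₀(P_tot / 10⁻³) = −41.6 dBm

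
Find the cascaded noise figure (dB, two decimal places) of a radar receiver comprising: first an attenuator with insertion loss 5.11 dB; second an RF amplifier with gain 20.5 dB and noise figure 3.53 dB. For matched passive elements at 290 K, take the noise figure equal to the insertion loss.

8.64 dB

Convert to linear (a loss of L dB is a gain of −L dB): F_i = 10^(NF_i/10), G_i = 10^(G_i,dB/10)
  Stage 1: F_1 = 10^(5.11/10) = 3.243, G_1 = 10^(−5.11/10) = 0.3083
  Stage 2: F_2 = 10^(3.53/10) = 2.254, G_2 = 10^(20.5/10) = 112.2
Friis cascade:
  F = 3.243 + (2.254 − 1)/0.3083 = 7.311
NF = 10 log₁₀(7.311) = 8.64 dB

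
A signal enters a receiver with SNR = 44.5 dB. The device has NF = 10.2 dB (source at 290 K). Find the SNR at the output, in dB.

By definition F = SNR_in/SNR_out, so in dB: SNR_out = SNR_in − NF
SNR_out = 44.5 − 10.2 = 34.3 dB

34.3 dB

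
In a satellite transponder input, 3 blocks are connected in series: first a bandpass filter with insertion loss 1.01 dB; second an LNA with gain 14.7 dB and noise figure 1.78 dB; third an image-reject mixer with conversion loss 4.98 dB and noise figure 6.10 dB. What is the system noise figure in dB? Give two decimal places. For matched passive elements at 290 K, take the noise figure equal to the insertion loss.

Convert to linear (a loss of L dB is a gain of −L dB): F_i = 10^(NF_i/10), G_i = 10^(G_i,dB/10)
  Stage 1: F_1 = 10^(1.01/10) = 1.262, G_1 = 10^(−1.01/10) = 0.7925
  Stage 2: F_2 = 10^(1.78/10) = 1.507, G_2 = 10^(14.7/10) = 29.51
  Stage 3: F_3 = 10^(6.10/10) = 4.074, G_3 = 10^(−4.98/10) = 0.3177
Friis cascade:
  F = 1.262 + (1.507 − 1)/0.7925 + (4.074 − 1)/23.39 = 2.033
NF = 10 log₁₀(2.033) = 3.08 dB

3.08 dB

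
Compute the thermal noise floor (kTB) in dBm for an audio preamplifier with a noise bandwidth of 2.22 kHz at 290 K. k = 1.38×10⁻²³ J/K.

P_n = kTB = 1.38×10⁻²³ × 290 × 2.22×10³ = 8.88×10⁻¹⁸ W
In dBm: 10 log₁₀(8.88×10⁻¹⁸ / 10⁻³) = −140.5 dBm

−140.5 dBm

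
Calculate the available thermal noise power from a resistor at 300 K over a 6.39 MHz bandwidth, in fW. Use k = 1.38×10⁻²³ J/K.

26.5 fW

P_n = kTB = 1.38×10⁻²³ × 300 × 6.39×10⁶ = 2.65×10⁻¹⁴ W = 26.5 fW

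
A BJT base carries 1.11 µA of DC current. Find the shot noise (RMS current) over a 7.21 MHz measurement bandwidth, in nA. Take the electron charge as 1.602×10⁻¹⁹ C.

I_n = √(2qI·B)
2qI·B = 2 × 1.602×10⁻¹⁹ × 1.11×10⁻⁶ × 7.21×10⁶ = 2.56×10⁻¹⁸ A²
I_n = √(2.56×10⁻¹⁸) = 1.60×10⁻⁹ A = 1.60 nA

1.60 nA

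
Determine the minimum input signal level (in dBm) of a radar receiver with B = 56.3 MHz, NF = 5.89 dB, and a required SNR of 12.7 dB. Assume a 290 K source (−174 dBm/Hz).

−77.9 dBm

Sensitivity = −174 + 10 log₁₀(B) + NF + SNR_min
= −174 + 77.51 + 5.89 + 12.7
= −77.90 dBm → −77.9 dBm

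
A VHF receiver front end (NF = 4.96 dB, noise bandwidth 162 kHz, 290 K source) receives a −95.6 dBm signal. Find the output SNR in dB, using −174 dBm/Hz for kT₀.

Noise floor: N = −174 + 10 log₁₀(B) + NF
10 log₁₀(1.62×10⁵) = 52.1 dB
N = −174 + 52.1 + 4.96 = −116.94 dBm
SNR = P_sig − N = −95.6 − (−116.94) = 21.34 dB → 21.3 dB

21.3 dB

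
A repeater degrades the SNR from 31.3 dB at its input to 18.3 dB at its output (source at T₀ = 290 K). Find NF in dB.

13.0 dB

NF (dB) = SNR_in(dB) − SNR_out(dB) when the source is at T₀
NF = 31.3 − 18.3 = 13.0 dB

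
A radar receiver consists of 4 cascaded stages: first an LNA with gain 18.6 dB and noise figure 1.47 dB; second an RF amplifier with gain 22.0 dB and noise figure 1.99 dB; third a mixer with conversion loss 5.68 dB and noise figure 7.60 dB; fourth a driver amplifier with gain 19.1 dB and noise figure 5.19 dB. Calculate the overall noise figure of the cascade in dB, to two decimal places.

Convert to linear (a loss of L dB is a gain of −L dB): F_i = 10^(NF_i/10), G_i = 10^(G_i,dB/10)
  Stage 1: F_1 = 10^(1.47/10) = 1.403, G_1 = 10^(18.6/10) = 72.44
  Stage 2: F_2 = 10^(1.99/10) = 1.581, G_2 = 10^(22.0/10) = 158.5
  Stage 3: F_3 = 10^(7.60/10) = 5.754, G_3 = 10^(−5.68/10) = 0.2704
  Stage 4: F_4 = 10^(5.19/10) = 3.304, G_4 = 10^(19.1/10) = 81.28
Friis cascade:
  F = 1.403 + (1.581 − 1)/72.44 + (5.754 − 1)/1.148×10⁴ + (3.304 − 1)/3105 = 1.412
NF = 10 log₁₀(1.412) = 1.50 dB

1.50 dB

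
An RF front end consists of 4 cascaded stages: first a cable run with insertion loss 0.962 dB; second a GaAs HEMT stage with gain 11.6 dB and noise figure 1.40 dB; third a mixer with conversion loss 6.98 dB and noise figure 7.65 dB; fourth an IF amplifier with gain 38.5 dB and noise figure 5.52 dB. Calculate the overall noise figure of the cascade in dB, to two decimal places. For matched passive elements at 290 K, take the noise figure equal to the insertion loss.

Convert to linear (a loss of L dB is a gain of −L dB): F_i = 10^(NF_i/10), G_i = 10^(G_i,dB/10)
  Stage 1: F_1 = 10^(0.962/10) = 1.248, G_1 = 10^(−0.962/10) = 0.8013
  Stage 2: F_2 = 10^(1.40/10) = 1.380, G_2 = 10^(11.6/10) = 14.45
  Stage 3: F_3 = 10^(7.65/10) = 5.821, G_3 = 10^(−6.98/10) = 0.2004
  Stage 4: F_4 = 10^(5.52/10) = 3.565, G_4 = 10^(38.5/10) = 7079
Friis cascade:
  F = 1.248 + (1.380 − 1)/0.8013 + (5.821 − 1)/11.58 + (3.565 − 1)/2.322 = 3.243
NF = 10 log₁₀(3.243) = 5.11 dB

5.11 dB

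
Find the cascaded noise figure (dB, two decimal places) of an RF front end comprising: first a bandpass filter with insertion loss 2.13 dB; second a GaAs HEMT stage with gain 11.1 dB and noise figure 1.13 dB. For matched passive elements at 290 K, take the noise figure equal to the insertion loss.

3.26 dB

Convert to linear (a loss of L dB is a gain of −L dB): F_i = 10^(NF_i/10), G_i = 10^(G_i,dB/10)
  Stage 1: F_1 = 10^(2.13/10) = 1.633, G_1 = 10^(−2.13/10) = 0.6124
  Stage 2: F_2 = 10^(1.13/10) = 1.297, G_2 = 10^(11.1/10) = 12.88
Friis cascade:
  F = 1.633 + (1.297 − 1)/0.6124 = 2.118
NF = 10 log₁₀(2.118) = 3.26 dB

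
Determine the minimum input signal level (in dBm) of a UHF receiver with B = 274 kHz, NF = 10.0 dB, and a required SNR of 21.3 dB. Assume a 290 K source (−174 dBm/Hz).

Sensitivity = −174 + 10 log₁₀(B) + NF + SNR_min
= −174 + 54.38 + 10.0 + 21.3
= −88.32 dBm → −88.3 dBm

−88.3 dBm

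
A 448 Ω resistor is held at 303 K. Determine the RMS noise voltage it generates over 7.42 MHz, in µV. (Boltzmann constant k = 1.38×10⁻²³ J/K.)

7.46 µV

V_n = √(4kTRB)
4kTRB = 4 × 1.38×10⁻²³ × 303 × 4.48×10² × 7.42×10⁶ = 5.56×10⁻¹¹ V²
V_n = √(5.56×10⁻¹¹) = 7.46×10⁻⁶ V = 7.46 µV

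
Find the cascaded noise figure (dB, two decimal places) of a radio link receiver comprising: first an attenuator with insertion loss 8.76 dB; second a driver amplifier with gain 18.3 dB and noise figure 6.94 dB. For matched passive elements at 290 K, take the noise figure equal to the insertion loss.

Convert to linear (a loss of L dB is a gain of −L dB): F_i = 10^(NF_i/10), G_i = 10^(G_i,dB/10)
  Stage 1: F_1 = 10^(8.76/10) = 7.516, G_1 = 10^(−8.76/10) = 0.1330
  Stage 2: F_2 = 10^(6.94/10) = 4.943, G_2 = 10^(18.3/10) = 67.61
Friis cascade:
  F = 7.516 + (4.943 − 1)/0.1330 = 37.15
NF = 10 log₁₀(37.15) = 15.70 dB

15.70 dB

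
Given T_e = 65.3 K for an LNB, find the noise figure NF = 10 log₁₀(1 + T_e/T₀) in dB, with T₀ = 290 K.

F = 1 + T_e/T₀ = 1 + 65.3/290 = 1.22517
NF = 10 log₁₀(1.22517) = 0.882 dB

0.882 dB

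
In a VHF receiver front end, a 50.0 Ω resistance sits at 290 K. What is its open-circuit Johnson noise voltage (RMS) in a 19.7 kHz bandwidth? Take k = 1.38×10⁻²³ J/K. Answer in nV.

126 nV

V_n = √(4kTRB)
4kTRB = 4 × 1.38×10⁻²³ × 290 × 5.00×10¹ × 1.97×10⁴ = 1.58×10⁻¹⁴ V²
V_n = √(1.58×10⁻¹⁴) = 1.26×10⁻⁷ V = 126 nV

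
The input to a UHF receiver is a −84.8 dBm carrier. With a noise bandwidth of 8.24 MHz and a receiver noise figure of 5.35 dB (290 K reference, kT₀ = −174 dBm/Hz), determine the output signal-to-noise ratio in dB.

14.7 dB

Noise floor: N = −174 + 10 log₁₀(B) + NF
10 log₁₀(8.24×10⁶) = 69.16 dB
N = −174 + 69.16 + 5.35 = −99.49 dBm
SNR = P_sig − N = −84.8 − (−99.49) = 14.69 dB → 14.7 dB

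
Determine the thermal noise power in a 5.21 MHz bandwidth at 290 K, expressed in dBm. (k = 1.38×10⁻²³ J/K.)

P_n = kTB = 1.38×10⁻²³ × 290 × 5.21×10⁶ = 2.09×10⁻¹⁴ W
In dBm: 10 log₁₀(2.09×10⁻¹⁴ / 10⁻³) = −106.8 dBm

−106.8 dBm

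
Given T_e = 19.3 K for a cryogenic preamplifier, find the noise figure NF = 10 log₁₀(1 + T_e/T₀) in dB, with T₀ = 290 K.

F = 1 + T_e/T₀ = 1 + 19.3/290 = 1.06655
NF = 10 log₁₀(1.06655) = 0.280 dB

0.280 dB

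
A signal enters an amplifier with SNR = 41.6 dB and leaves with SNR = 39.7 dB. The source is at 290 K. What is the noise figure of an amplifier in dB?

1.9 dB

NF (dB) = SNR_in(dB) − SNR_out(dB) when the source is at T₀
NF = 41.6 − 39.7 = 1.9 dB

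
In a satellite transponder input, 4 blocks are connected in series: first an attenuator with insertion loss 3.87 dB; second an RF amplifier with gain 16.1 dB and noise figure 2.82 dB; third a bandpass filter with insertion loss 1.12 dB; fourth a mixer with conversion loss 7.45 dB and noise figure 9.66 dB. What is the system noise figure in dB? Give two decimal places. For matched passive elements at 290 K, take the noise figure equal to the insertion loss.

7.26 dB

Convert to linear (a loss of L dB is a gain of −L dB): F_i = 10^(NF_i/10), G_i = 10^(G_i,dB/10)
  Stage 1: F_1 = 10^(3.87/10) = 2.438, G_1 = 10^(−3.87/10) = 0.4102
  Stage 2: F_2 = 10^(2.82/10) = 1.914, G_2 = 10^(16.1/10) = 40.74
  Stage 3: F_3 = 10^(1.12/10) = 1.294, G_3 = 10^(−1.12/10) = 0.7727
  Stage 4: F_4 = 10^(9.66/10) = 9.247, G_4 = 10^(−7.45/10) = 0.1799
Friis cascade:
  F = 2.438 + (1.914 − 1)/0.4102 + (1.294 − 1)/16.71 + (9.247 − 1)/12.91 = 5.323
NF = 10 log₁₀(5.323) = 7.26 dB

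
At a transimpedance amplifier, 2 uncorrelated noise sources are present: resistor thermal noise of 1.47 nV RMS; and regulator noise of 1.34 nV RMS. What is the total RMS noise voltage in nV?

1.99 nV

Uncorrelated sources add in power (mean-square): V_tot = √(ΣV_i²)
V_tot = √[(1.47×10⁻⁹)² + (1.34×10⁻⁹)²] = 1.99×10⁻⁹ V = 1.99 nV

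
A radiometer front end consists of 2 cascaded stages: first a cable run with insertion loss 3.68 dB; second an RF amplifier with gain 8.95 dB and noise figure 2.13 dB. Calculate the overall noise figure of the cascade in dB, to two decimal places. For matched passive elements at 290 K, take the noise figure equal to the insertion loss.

5.81 dB

Convert to linear (a loss of L dB is a gain of −L dB): F_i = 10^(NF_i/10), G_i = 10^(G_i,dB/10)
  Stage 1: F_1 = 10^(3.68/10) = 2.333, G_1 = 10^(−3.68/10) = 0.4285
  Stage 2: F_2 = 10^(2.13/10) = 1.633, G_2 = 10^(8.95/10) = 7.852
Friis cascade:
  F = 2.333 + (1.633 − 1)/0.4285 = 3.811
NF = 10 log₁₀(3.811) = 5.81 dB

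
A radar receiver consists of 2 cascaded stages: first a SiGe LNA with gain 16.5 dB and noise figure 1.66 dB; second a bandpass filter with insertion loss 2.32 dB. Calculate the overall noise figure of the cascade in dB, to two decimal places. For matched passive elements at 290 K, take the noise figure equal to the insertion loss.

1.71 dB

Convert to linear (a loss of L dB is a gain of −L dB): F_i = 10^(NF_i/10), G_i = 10^(G_i,dB/10)
  Stage 1: F_1 = 10^(1.66/10) = 1.466, G_1 = 10^(16.5/10) = 44.67
  Stage 2: F_2 = 10^(2.32/10) = 1.706, G_2 = 10^(−2.32/10) = 0.5861
Friis cascade:
  F = 1.466 + (1.706 − 1)/44.67 = 1.481
NF = 10 log₁₀(1.481) = 1.71 dB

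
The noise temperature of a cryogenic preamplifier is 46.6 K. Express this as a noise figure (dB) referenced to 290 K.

F = 1 + T_e/T₀ = 1 + 46.6/290 = 1.16069
NF = 10 log₁₀(1.16069) = 0.647 dB

0.647 dB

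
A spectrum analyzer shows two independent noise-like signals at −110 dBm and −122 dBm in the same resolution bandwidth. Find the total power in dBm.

Convert to linear, add, convert back:
P₁ = 1.00×10⁻¹⁴ W, P₂ = 6.31×10⁻¹⁶ W
P_tot = 1.06×10⁻¹⁴ W → 10 log₁₀(P_tot / 10⁻³) = −109.7 dBm

−109.7 dBm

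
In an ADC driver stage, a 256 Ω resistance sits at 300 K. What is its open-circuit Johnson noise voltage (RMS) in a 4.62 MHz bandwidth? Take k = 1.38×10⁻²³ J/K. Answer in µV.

4.43 µV

V_n = √(4kTRB)
4kTRB = 4 × 1.38×10⁻²³ × 300 × 2.56×10² × 4.62×10⁶ = 1.96×10⁻¹¹ V²
V_n = √(1.96×10⁻¹¹) = 4.43×10⁻⁶ V = 4.43 µV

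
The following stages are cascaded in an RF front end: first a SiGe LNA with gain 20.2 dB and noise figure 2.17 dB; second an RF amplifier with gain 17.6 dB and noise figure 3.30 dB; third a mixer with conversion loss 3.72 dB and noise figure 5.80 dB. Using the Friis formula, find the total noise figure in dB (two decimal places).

2.20 dB

Convert to linear (a loss of L dB is a gain of −L dB): F_i = 10^(NF_i/10), G_i = 10^(G_i,dB/10)
  Stage 1: F_1 = 10^(2.17/10) = 1.648, G_1 = 10^(20.2/10) = 104.7
  Stage 2: F_2 = 10^(3.30/10) = 2.138, G_2 = 10^(17.6/10) = 57.54
  Stage 3: F_3 = 10^(5.80/10) = 3.802, G_3 = 10^(−3.72/10) = 0.4246
Friis cascade:
  F = 1.648 + (2.138 − 1)/104.7 + (3.802 − 1)/6026 = 1.659
NF = 10 log₁₀(1.659) = 2.20 dB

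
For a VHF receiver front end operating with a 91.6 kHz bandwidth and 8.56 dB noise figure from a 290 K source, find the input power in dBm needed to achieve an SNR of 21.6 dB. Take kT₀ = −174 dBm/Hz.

−94.2 dBm

Sensitivity = −174 + 10 log₁₀(B) + NF + SNR_min
= −174 + 49.62 + 8.56 + 21.6
= −94.22 dBm → −94.2 dBm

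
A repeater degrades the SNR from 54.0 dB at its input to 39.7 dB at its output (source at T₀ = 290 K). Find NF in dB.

NF (dB) = SNR_in(dB) − SNR_out(dB) when the source is at T₀
NF = 54.0 − 39.7 = 14.3 dB

14.3 dB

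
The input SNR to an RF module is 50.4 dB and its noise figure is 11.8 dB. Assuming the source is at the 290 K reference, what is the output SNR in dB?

38.6 dB

By definition F = SNR_in/SNR_out, so in dB: SNR_out = SNR_in − NF
SNR_out = 50.4 − 11.8 = 38.6 dB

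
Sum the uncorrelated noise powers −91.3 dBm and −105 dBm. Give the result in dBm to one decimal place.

Convert to linear, add, convert back:
P₁ = 7.41×10⁻¹³ W, P₂ = 3.16×10⁻¹⁴ W
P_tot = 7.73×10⁻¹³ W → 10 log₁₀(P_tot / 10⁻³) = −91.1 dBm

−91.1 dBm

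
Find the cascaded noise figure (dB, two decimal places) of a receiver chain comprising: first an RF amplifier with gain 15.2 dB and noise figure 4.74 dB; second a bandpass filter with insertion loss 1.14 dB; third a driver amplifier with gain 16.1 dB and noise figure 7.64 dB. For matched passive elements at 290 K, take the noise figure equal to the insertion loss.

Convert to linear (a loss of L dB is a gain of −L dB): F_i = 10^(NF_i/10), G_i = 10^(G_i,dB/10)
  Stage 1: F_1 = 10^(4.74/10) = 2.979, G_1 = 10^(15.2/10) = 33.11
  Stage 2: F_2 = 10^(1.14/10) = 1.300, G_2 = 10^(−1.14/10) = 0.7691
  Stage 3: F_3 = 10^(7.64/10) = 5.808, G_3 = 10^(16.1/10) = 40.74
Friis cascade:
  F = 2.979 + (1.300 − 1)/33.11 + (5.808 − 1)/25.47 = 3.176
NF = 10 log₁₀(3.176) = 5.02 dB

5.02 dB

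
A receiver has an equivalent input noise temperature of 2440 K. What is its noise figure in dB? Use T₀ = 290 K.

9.74 dB

F = 1 + T_e/T₀ = 1 + 2440/290 = 9.41379
NF = 10 log₁₀(9.41379) = 9.74 dB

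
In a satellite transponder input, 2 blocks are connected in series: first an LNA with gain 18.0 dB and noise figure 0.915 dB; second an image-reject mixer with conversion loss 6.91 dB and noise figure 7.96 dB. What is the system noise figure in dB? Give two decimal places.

1.20 dB

Convert to linear (a loss of L dB is a gain of −L dB): F_i = 10^(NF_i/10), G_i = 10^(G_i,dB/10)
  Stage 1: F_1 = 10^(0.915/10) = 1.235, G_1 = 10^(18.0/10) = 63.10
  Stage 2: F_2 = 10^(7.96/10) = 6.252, G_2 = 10^(−6.91/10) = 0.2037
Friis cascade:
  F = 1.235 + (6.252 − 1)/63.10 = 1.318
NF = 10 log₁₀(1.318) = 1.20 dB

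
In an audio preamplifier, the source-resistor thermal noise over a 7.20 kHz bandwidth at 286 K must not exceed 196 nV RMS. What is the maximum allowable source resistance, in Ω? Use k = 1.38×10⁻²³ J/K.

338 Ω

Johnson–Nyquist: V_n = √(4kTRB) ⇒ R = V_n² / (4kTB)
4kTB = 4 × 1.38×10⁻²³ × 286 × 7.20×10³ = 1.14×10⁻¹⁶
R = (1.96×10⁻⁷)² / 1.14×10⁻¹⁶ = 3.38×10² Ω = 338 Ω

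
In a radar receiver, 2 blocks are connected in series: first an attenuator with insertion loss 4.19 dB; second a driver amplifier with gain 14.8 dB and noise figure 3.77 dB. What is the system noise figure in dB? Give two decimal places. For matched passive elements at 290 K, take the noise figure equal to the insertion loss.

7.96 dB

Convert to linear (a loss of L dB is a gain of −L dB): F_i = 10^(NF_i/10), G_i = 10^(G_i,dB/10)
  Stage 1: F_1 = 10^(4.19/10) = 2.624, G_1 = 10^(−4.19/10) = 0.3811
  Stage 2: F_2 = 10^(3.77/10) = 2.382, G_2 = 10^(14.8/10) = 30.20
Friis cascade:
  F = 2.624 + (2.382 − 1)/0.3811 = 6.252
NF = 10 log₁₀(6.252) = 7.96 dB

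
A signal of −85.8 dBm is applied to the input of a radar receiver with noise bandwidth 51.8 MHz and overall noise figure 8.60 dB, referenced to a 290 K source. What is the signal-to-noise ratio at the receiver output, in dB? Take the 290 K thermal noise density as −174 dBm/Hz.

Noise floor: N = −174 + 10 log₁₀(B) + NF
10 log₁₀(5.18×10⁷) = 77.14 dB
N = −174 + 77.14 + 8.60 = −88.26 dBm
SNR = P_sig − N = −85.8 − (−88.26) = 2.46 dB → 2.5 dB

2.5 dB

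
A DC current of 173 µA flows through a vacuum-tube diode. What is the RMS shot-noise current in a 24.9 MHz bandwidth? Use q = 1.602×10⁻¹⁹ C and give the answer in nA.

37.2 nA

I_n = √(2qI·B)
2qI·B = 2 × 1.602×10⁻¹⁹ × 1.73×10⁻⁴ × 2.49×10⁷ = 1.38×10⁻¹⁵ A²
I_n = √(1.38×10⁻¹⁵) = 3.72×10⁻⁸ A = 37.2 nA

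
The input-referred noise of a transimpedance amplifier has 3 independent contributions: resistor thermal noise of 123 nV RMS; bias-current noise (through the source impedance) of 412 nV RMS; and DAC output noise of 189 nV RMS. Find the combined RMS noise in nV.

470 nV

Uncorrelated sources add in power (mean-square): V_tot = √(ΣV_i²)
V_tot = √[(1.23×10⁻⁷)² + (4.12×10⁻⁷)² + (1.89×10⁻⁷)²] = 4.70×10⁻⁷ V = 470 nV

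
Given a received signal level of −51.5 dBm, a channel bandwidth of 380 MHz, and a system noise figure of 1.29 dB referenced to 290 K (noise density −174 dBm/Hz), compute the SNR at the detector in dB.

35.4 dB

Noise floor: N = −174 + 10 log₁₀(B) + NF
10 log₁₀(3.80×10⁸) = 85.8 dB
N = −174 + 85.8 + 1.29 = −86.91 dBm
SNR = P_sig − N = −51.5 − (−86.91) = 35.41 dB → 35.4 dB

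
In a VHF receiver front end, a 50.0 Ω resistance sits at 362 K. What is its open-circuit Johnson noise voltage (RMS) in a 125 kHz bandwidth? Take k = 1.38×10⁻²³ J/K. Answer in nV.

V_n = √(4kTRB)
4kTRB = 4 × 1.38×10⁻²³ × 362 × 5.00×10¹ × 1.25×10⁵ = 1.25×10⁻¹³ V²
V_n = √(1.25×10⁻¹³) = 3.53×10⁻⁷ V = 353 nV

353 nV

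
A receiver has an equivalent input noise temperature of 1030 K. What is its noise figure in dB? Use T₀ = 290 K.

6.58 dB

F = 1 + T_e/T₀ = 1 + 1030/290 = 4.55172
NF = 10 log₁₀(4.55172) = 6.58 dB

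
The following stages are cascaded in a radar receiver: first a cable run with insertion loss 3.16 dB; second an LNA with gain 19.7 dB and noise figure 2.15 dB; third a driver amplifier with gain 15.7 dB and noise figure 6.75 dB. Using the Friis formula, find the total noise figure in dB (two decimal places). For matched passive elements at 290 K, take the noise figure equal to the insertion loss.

Convert to linear (a loss of L dB is a gain of −L dB): F_i = 10^(NF_i/10), G_i = 10^(G_i,dB/10)
  Stage 1: F_1 = 10^(3.16/10) = 2.070, G_1 = 10^(−3.16/10) = 0.4831
  Stage 2: F_2 = 10^(2.15/10) = 1.641, G_2 = 10^(19.7/10) = 93.33
  Stage 3: F_3 = 10^(6.75/10) = 4.732, G_3 = 10^(15.7/10) = 37.15
Friis cascade:
  F = 2.070 + (1.641 − 1)/0.4831 + (4.732 − 1)/45.08 = 3.479
NF = 10 log₁₀(3.479) = 5.41 dB

5.41 dB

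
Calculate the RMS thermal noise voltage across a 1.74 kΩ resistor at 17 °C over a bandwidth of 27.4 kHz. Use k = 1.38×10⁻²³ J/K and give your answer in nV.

874 nV

T = 17 °C + 273.15 = 290.15 K
V_n = √(4kTRB)
4kTRB = 4 × 1.38×10⁻²³ × 290.15 × 1.74×10³ × 2.74×10⁴ = 7.64×10⁻¹³ V²
V_n = √(7.64×10⁻¹³) = 8.74×10⁻⁷ V = 874 nV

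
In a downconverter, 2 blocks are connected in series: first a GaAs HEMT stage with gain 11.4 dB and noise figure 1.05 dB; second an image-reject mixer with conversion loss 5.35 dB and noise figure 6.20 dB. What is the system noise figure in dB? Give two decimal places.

Convert to linear (a loss of L dB is a gain of −L dB): F_i = 10^(NF_i/10), G_i = 10^(G_i,dB/10)
  Stage 1: F_1 = 10^(1.05/10) = 1.274, G_1 = 10^(11.4/10) = 13.80
  Stage 2: F_2 = 10^(6.20/10) = 4.169, G_2 = 10^(−5.35/10) = 0.2917
Friis cascade:
  F = 1.274 + (4.169 − 1)/13.80 = 1.503
NF = 10 log₁₀(1.503) = 1.77 dB

1.77 dB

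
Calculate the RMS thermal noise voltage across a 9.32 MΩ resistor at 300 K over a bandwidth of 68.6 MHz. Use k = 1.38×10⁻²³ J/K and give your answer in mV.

V_n = √(4kTRB)
4kTRB = 4 × 1.38×10⁻²³ × 300 × 9.32×10⁶ × 6.86×10⁷ = 1.06×10⁻⁵ V²
V_n = √(1.06×10⁻⁵) = 3.25×10⁻³ V = 3.25 mV

3.25 mV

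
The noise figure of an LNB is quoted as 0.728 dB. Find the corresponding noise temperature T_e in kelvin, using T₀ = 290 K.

52.9 K

F = 10^(0.728/10) = 1.1825
T_e = (F − 1)·T₀ = (1.1825 − 1) × 290 = 52.9 K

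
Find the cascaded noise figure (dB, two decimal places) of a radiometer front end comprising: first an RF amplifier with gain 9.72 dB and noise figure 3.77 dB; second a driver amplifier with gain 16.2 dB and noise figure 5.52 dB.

4.24 dB

Convert to linear (a loss of L dB is a gain of −L dB): F_i = 10^(NF_i/10), G_i = 10^(G_i,dB/10)
  Stage 1: F_1 = 10^(3.77/10) = 2.382, G_1 = 10^(9.72/10) = 9.376
  Stage 2: F_2 = 10^(5.52/10) = 3.565, G_2 = 10^(16.2/10) = 41.69
Friis cascade:
  F = 2.382 + (3.565 − 1)/9.376 = 2.656
NF = 10 log₁₀(2.656) = 4.24 dB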